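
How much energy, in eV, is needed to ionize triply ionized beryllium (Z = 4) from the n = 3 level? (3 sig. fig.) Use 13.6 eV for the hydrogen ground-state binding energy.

24.2 eV

E_n = −13.6 Z²/n² = −217.6/n² eV for Z = 4.
E_3 = −217.6/9 = −24.2 eV, so ionization (to E = 0) requires 24.2 eV.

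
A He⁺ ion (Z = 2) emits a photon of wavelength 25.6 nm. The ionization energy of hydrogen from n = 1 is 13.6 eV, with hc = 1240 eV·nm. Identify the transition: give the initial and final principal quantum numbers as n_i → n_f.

The photon energy is ΔE = hc/λ = 1240 / 25.6 = 48.44 eV.
With Z = 2, ΔE = 54.40 × (1/n_f² − 1/n_i²), so 1/n_f² − 1/n_i² = 0.8904.
Trying n_f = 1 gives 1/n_i² = 0.1096, i.e. n_i ≈ 3; this pair matches.

n_i = 3, n_f = 1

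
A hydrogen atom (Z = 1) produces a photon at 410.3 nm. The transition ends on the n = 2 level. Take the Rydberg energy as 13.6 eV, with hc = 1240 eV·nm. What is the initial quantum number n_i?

n_i = 6

The photon energy is ΔE = hc/λ = 1240 / 410.3 = 3.022 eV.
With Z = 1, ΔE = 13.60 × (1/n_f² − 1/n_i²), so 1/n_f² − 1/n_i² = 0.2222.
With n_f = 2: 1/n_i² = 1/4 − 0.2222 = 0.02778, so n_i ≈ 6.00.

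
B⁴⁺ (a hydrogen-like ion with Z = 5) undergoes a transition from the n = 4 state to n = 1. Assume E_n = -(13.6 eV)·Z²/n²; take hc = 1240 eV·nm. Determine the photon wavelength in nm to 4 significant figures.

3.890 nm

For Z = 5 the level energies scale as Z², so the effective Rydberg energy is 13.6 × 25 = 340.0 eV.
ΔE = 340.0 × (1/1² − 1/4²) = 340.0 × 0.9375 = 318.8 eV.
λ = hc/ΔE = 1240 / 318.8 = 3.890 nm.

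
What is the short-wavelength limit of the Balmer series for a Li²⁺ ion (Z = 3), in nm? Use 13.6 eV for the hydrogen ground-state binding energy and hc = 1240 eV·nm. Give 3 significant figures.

40.5 nm

The Balmer series has lower level n_f = 2; the series limit corresponds to n_i → ∞.
ΔE_max = 13.6 × 9 / 2² = 30.60 eV.
λ_min = 1240 / 30.60 = 40.5 nm.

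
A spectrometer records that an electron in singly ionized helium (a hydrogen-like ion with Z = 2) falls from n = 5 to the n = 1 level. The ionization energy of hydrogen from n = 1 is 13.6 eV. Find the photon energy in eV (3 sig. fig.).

The Bohr energies scale as Z², so for Z = 2: E_n = −54.40/n² eV.
E_5 = −54.40/25 = −2.176 eV and E_1 = −54.40/1 = −54.40 eV.
The photon energy is |E_5 − E_1| = 52.2 eV.

52.2 eV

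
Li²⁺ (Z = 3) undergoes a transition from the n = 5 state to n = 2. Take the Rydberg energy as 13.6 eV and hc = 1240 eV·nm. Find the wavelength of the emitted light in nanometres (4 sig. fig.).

48.24 nm

For Z = 3 the level energies scale as Z², so the effective Rydberg energy is 13.6 × 9 = 122.4 eV.
ΔE = 122.4 × (1/2² − 1/5²) = 122.4 × 0.2100 = 25.70 eV.
λ = hc/ΔE = 1240 / 25.70 = 48.24 nm.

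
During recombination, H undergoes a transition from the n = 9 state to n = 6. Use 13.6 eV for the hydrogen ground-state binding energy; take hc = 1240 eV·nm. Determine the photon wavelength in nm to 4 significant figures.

ΔE = 13.60 × (1/6² − 1/9²) = 13.60 × 0.01543 = 0.2099 eV.
λ = hc/ΔE = 1240 / 0.2099 = 5908 nm.

5908 nm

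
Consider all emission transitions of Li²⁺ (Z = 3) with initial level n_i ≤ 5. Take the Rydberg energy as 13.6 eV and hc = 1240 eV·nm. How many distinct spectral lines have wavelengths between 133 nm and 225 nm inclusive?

Enumerate all n_i → n_f pairs with 1 ≤ n_f < n_i ≤ 5 and compute λ = 1240 / [13.6·9·(1/n_f² − 1/n_i²)].
Lines falling in [133, 225] nm: 5→3 (142.5 nm), 4→3 (208.4 nm).

2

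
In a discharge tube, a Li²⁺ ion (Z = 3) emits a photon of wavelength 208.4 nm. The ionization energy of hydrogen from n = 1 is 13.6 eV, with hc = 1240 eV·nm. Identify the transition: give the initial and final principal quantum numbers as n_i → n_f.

The photon energy is ΔE = hc/λ = 1240 / 208.4 = 5.950 eV.
With Z = 3, ΔE = 122.4 × (1/n_f² − 1/n_i²), so 1/n_f² − 1/n_i² = 0.04861.
Trying n_f = 3 gives 1/n_i² = 0.06250, i.e. n_i ≈ 4; this pair matches.

n_i = 4, n_f = 3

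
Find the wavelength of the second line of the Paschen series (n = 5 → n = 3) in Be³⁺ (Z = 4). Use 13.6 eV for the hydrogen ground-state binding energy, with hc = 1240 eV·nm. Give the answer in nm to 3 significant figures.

80.1 nm

The Paschen series terminates on n_f = 3; the second line has n_i = 3+2 = 5.
ΔE = 217.6 × (1/3² − 1/5²) = 15.47 eV.
λ = 1240 / 15.47 = 80.1 nm.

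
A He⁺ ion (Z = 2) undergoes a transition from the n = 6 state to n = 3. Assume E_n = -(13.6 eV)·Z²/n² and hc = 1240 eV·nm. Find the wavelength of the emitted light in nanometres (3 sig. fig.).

For Z = 2 the level energies scale as Z², so the effective Rydberg energy is 13.6 × 4 = 54.40 eV.
ΔE = 54.40 × (1/3² − 1/6²) = 54.40 × 0.08333 = 4.533 eV.
λ = hc/ΔE = 1240 / 4.533 = 274 nm.

274 nm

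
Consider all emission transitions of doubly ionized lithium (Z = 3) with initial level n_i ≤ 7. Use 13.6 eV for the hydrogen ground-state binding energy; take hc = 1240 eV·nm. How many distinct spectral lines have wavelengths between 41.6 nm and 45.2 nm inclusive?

1

Enumerate all n_i → n_f pairs with 1 ≤ n_f < n_i ≤ 7 and compute λ = 1240 / [13.6·9·(1/n_f² − 1/n_i²)].
Lines falling in [41.6, 45.2] nm: 7→2 (44.12 nm).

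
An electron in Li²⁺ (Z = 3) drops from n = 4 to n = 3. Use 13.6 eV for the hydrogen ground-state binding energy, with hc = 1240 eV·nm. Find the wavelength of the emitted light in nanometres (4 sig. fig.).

208.4 nm

For Z = 3 the level energies scale as Z², so the effective Rydberg energy is 13.6 × 9 = 122.4 eV.
ΔE = 122.4 × (1/3² − 1/4²) = 122.4 × 0.04861 = 5.950 eV.
λ = hc/ΔE = 1240 / 5.950 = 208.4 nm.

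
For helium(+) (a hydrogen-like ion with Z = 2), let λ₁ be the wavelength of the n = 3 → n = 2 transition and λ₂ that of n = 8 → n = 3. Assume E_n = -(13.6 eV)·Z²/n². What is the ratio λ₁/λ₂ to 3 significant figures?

0.688

λ ∝ 1/ΔE ∝ 1/(1/n_f² − 1/n_i²), and the Z² and hc factors cancel in the ratio.
λ₁/λ₂ = (1/3² − 1/8²)/(1/2² − 1/3²) = 0.09549/0.1389 = 0.688.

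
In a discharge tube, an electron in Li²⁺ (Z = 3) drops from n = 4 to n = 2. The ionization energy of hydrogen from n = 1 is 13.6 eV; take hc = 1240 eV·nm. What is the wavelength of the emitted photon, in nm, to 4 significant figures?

For Z = 3 the level energies scale as Z², so the effective Rydberg energy is 13.6 × 9 = 122.4 eV.
ΔE = 122.4 × (1/2² − 1/4²) = 122.4 × 0.1875 = 22.95 eV.
λ = hc/ΔE = 1240 / 22.95 = 54.03 nm.

54.03 nm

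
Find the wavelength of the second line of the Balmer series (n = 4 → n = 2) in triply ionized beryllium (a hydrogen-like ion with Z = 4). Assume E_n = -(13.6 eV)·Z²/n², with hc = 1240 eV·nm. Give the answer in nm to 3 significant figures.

The Balmer series terminates on n_f = 2; the second line has n_i = 2+2 = 4.
ΔE = 217.6 × (1/2² − 1/4²) = 40.80 eV.
λ = 1240 / 40.80 = 30.4 nm.

30.4 nm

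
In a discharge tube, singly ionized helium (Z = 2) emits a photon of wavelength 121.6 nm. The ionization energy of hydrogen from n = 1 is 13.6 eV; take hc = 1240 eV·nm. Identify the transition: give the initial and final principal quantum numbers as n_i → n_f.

n_i = 4, n_f = 2

The photon energy is ΔE = hc/λ = 1240 / 121.6 = 10.20 eV.
With Z = 2, ΔE = 54.40 × (1/n_f² − 1/n_i²), so 1/n_f² − 1/n_i² = 0.1875.
Trying n_f = 2 gives 1/n_i² = 0.06255, i.e. n_i ≈ 4; this pair matches.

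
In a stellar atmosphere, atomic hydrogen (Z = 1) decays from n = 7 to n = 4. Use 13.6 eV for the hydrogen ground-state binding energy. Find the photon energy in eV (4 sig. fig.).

E_7 = −13.60/49 = −0.2776 eV and E_4 = −13.60/16 = −0.8500 eV.
The photon energy is |E_7 − E_4| = 0.5724 eV.

0.5724 eV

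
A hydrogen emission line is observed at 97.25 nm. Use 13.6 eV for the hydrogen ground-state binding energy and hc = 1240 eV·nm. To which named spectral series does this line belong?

ΔE = 1240/97.25 = 12.75 eV.
This matches 13.6 × (1/1² − 1/4²), so n_f = 1: the Lyman series.

Lyman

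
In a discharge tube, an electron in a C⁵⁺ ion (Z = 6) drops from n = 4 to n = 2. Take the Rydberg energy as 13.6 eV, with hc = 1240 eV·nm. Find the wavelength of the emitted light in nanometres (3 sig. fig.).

13.5 nm

For Z = 6 the level energies scale as Z², so the effective Rydberg energy is 13.6 × 36 = 489.6 eV.
ΔE = 489.6 × (1/2² − 1/4²) = 489.6 × 0.1875 = 91.80 eV.
λ = hc/ΔE = 1240 / 91.80 = 13.5 nm.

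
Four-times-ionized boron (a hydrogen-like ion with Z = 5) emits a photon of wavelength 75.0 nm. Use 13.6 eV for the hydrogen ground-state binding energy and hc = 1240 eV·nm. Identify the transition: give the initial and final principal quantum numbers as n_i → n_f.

n_i = 4, n_f = 3

The photon energy is ΔE = hc/λ = 1240 / 75.0 = 16.53 eV.
With Z = 5, ΔE = 340.0 × (1/n_f² − 1/n_i²), so 1/n_f² − 1/n_i² = 0.04863.
Trying n_f = 3 gives 1/n_i² = 0.06248, i.e. n_i ≈ 4; this pair matches.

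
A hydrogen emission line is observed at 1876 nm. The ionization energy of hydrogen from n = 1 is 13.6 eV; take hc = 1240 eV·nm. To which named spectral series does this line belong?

ΔE = 1240/1876 = 0.6610 eV.
This matches 13.6 × (1/3² − 1/4²), so n_f = 3: the Paschen series.

Paschen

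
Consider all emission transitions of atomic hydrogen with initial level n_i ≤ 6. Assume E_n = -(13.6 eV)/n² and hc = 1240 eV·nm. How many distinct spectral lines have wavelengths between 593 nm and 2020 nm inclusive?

4

Enumerate all n_i → n_f pairs with 1 ≤ n_f < n_i ≤ 6 and compute λ = 1240 / [13.6·1·(1/n_f² − 1/n_i²)].
Lines falling in [593, 2020] nm: 3→2 (656.5 nm), 6→3 (1094 nm), 5→3 (1282 nm), 4→3 (1876 nm).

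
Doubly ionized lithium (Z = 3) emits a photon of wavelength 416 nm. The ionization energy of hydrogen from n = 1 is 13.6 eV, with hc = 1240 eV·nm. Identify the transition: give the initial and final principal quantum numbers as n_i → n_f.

n_i = 8, n_f = 5

The photon energy is ΔE = hc/λ = 1240 / 416 = 2.981 eV.
With Z = 3, ΔE = 122.4 × (1/n_f² − 1/n_i²), so 1/n_f² − 1/n_i² = 0.02435.
Trying n_f = 5 gives 1/n_i² = 0.01565, i.e. n_i ≈ 8; this pair matches.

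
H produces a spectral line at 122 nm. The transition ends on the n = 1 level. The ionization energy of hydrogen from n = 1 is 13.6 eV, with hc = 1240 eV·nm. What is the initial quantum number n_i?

n_i = 2

The photon energy is ΔE = hc/λ = 1240 / 122 = 10.16 eV.
With Z = 1, ΔE = 13.60 × (1/n_f² − 1/n_i²), so 1/n_f² − 1/n_i² = 0.7473.
With n_f = 1: 1/n_i² = 1/1 − 0.7473 = 0.2527, so n_i ≈ 1.99.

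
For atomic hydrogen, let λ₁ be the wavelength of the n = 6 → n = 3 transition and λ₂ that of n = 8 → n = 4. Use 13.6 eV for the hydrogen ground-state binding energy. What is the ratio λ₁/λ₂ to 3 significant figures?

λ ∝ 1/ΔE ∝ 1/(1/n_f² − 1/n_i²), and the Z² and hc factors cancel in the ratio.
λ₁/λ₂ = (1/4² − 1/8²)/(1/3² − 1/6²) = 0.04688/0.08333 = 0.563.

0.563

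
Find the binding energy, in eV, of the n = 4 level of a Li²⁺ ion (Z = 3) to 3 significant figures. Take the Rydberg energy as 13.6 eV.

7.65 eV

E_n = −13.6 Z²/n² = −122.4/n² eV for Z = 3.
E_4 = −122.4/16 = −7.65 eV, so ionization (to E = 0) requires 7.65 eV.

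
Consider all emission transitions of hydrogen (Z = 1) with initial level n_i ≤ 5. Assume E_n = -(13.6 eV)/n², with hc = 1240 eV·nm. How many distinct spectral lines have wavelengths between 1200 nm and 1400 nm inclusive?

1

Enumerate all n_i → n_f pairs with 1 ≤ n_f < n_i ≤ 5 and compute λ = 1240 / [13.6·1·(1/n_f² − 1/n_i²)].
Lines falling in [1200, 1400] nm: 5→3 (1282 nm).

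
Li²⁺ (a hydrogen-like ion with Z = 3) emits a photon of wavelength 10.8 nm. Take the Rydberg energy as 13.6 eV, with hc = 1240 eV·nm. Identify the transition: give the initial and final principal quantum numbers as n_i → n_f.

n_i = 4, n_f = 1

The photon energy is ΔE = hc/λ = 1240 / 10.8 = 114.8 eV.
With Z = 3, ΔE = 122.4 × (1/n_f² − 1/n_i²), so 1/n_f² − 1/n_i² = 0.9380.
Trying n_f = 1 gives 1/n_i² = 0.06197, i.e. n_i ≈ 4; this pair matches.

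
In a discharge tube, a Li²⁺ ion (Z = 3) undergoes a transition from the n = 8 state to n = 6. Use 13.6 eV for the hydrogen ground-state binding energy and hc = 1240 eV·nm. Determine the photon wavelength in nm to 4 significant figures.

833.6 nm

For Z = 3 the level energies scale as Z², so the effective Rydberg energy is 13.6 × 9 = 122.4 eV.
ΔE = 122.4 × (1/6² − 1/8²) = 122.4 × 0.01215 = 1.488 eV.
λ = hc/ΔE = 1240 / 1.488 = 833.6 nm.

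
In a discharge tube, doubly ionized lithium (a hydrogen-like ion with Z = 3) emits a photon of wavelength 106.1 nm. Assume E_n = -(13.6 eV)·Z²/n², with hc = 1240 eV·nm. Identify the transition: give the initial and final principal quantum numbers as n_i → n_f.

The photon energy is ΔE = hc/λ = 1240 / 106.1 = 11.69 eV.
With Z = 3, ΔE = 122.4 × (1/n_f² − 1/n_i²), so 1/n_f² − 1/n_i² = 0.09548.
Trying n_f = 3 gives 1/n_i² = 0.01563, i.e. n_i ≈ 8; this pair matches.

n_i = 8, n_f = 3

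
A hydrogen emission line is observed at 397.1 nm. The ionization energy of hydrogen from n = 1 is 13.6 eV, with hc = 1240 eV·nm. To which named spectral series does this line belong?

ΔE = 1240/397.1 = 3.123 eV.
This matches 13.6 × (1/2² − 1/7²), so n_f = 2: the Balmer series.

Balmer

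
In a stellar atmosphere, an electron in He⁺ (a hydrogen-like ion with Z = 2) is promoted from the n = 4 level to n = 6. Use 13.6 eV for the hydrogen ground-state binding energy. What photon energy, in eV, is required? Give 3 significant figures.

1.89 eV

The Bohr energies scale as Z², so for Z = 2: E_n = −54.40/n² eV.
E_6 = −54.40/36 = −1.511 eV and E_4 = −54.40/16 = −3.400 eV.
The photon energy is |E_6 − E_4| = 1.89 eV.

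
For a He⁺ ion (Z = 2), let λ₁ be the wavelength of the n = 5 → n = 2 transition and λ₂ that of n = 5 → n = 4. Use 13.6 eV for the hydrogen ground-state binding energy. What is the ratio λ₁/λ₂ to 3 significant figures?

0.107

λ ∝ 1/ΔE ∝ 1/(1/n_f² − 1/n_i²), and the Z² and hc factors cancel in the ratio.
λ₁/λ₂ = (1/4² − 1/5²)/(1/2² − 1/5²) = 0.02250/0.2100 = 0.107.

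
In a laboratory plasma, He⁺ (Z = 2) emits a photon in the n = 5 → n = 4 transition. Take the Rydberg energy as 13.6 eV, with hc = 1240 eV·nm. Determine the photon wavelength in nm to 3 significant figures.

For Z = 2 the level energies scale as Z², so the effective Rydberg energy is 13.6 × 4 = 54.40 eV.
ΔE = 54.40 × (1/4² − 1/5²) = 54.40 × 0.02250 = 1.224 eV.
λ = hc/ΔE = 1240 / 1.224 = 1010 nm.

1010 nm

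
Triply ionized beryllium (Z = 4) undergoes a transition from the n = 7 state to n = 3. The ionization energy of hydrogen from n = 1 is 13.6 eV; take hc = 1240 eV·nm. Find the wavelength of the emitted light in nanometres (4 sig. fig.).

For Z = 4 the level energies scale as Z², so the effective Rydberg energy is 13.6 × 16 = 217.6 eV.
ΔE = 217.6 × (1/3² − 1/7²) = 217.6 × 0.09070 = 19.74 eV.
λ = hc/ΔE = 1240 / 19.74 = 62.83 nm.

62.83 nm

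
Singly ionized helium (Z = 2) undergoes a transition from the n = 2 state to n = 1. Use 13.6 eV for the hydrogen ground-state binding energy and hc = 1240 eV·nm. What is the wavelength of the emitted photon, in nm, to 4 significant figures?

30.39 nm

For Z = 2 the level energies scale as Z², so the effective Rydberg energy is 13.6 × 4 = 54.40 eV.
ΔE = 54.40 × (1/1² − 1/2²) = 54.40 × 0.7500 = 40.80 eV.
λ = hc/ΔE = 1240 / 40.80 = 30.39 nm.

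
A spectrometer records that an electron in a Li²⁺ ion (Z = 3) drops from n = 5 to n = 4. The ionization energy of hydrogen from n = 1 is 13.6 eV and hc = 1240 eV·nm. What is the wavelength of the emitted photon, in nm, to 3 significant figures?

450 nm

For Z = 3 the level energies scale as Z², so the effective Rydberg energy is 13.6 × 9 = 122.4 eV.
ΔE = 122.4 × (1/4² − 1/5²) = 122.4 × 0.02250 = 2.754 eV.
λ = hc/ΔE = 1240 / 2.754 = 450 nm.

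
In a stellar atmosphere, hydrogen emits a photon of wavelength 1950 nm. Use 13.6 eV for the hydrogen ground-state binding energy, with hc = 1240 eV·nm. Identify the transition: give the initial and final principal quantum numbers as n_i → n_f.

The photon energy is ΔE = hc/λ = 1240 / 1950 = 0.6359 eV.
With Z = 1, ΔE = 13.60 × (1/n_f² − 1/n_i²), so 1/n_f² − 1/n_i² = 0.04676.
Trying n_f = 4 gives 1/n_i² = 0.01574, i.e. n_i ≈ 8; this pair matches.

n_i = 8, n_f = 4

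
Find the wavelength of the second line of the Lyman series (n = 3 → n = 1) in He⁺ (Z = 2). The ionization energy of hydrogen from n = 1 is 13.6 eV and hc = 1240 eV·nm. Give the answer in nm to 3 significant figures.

25.6 nm

The Lyman series terminates on n_f = 1; the second line has n_i = 1+2 = 3.
ΔE = 54.40 × (1/1² − 1/3²) = 48.36 eV.
λ = 1240 / 48.36 = 25.6 nm.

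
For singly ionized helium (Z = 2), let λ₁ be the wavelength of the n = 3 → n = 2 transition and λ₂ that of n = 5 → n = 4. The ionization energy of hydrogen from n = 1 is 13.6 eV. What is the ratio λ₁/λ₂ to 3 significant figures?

0.162

λ ∝ 1/ΔE ∝ 1/(1/n_f² − 1/n_i²), and the Z² and hc factors cancel in the ratio.
λ₁/λ₂ = (1/4² − 1/5²)/(1/2² − 1/3²) = 0.02250/0.1389 = 0.162.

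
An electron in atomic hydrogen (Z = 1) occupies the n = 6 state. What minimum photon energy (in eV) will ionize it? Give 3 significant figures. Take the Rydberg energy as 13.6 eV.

E_6 = −13.60/36 = −0.378 eV, so ionization (to E = 0) requires 0.378 eV.

0.378 eV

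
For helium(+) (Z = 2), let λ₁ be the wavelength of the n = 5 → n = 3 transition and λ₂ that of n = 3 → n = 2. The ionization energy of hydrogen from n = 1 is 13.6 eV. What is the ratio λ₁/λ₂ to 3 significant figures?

1.95

λ ∝ 1/ΔE ∝ 1/(1/n_f² − 1/n_i²), and the Z² and hc factors cancel in the ratio.
λ₁/λ₂ = (1/2² − 1/3²)/(1/3² − 1/5²) = 0.1389/0.07111 = 1.95.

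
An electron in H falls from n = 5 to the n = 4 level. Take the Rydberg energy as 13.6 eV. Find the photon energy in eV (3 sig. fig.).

E_5 = −13.60/25 = −0.5440 eV and E_4 = −13.60/16 = −0.8500 eV.
The photon energy is |E_5 − E_4| = 0.306 eV.

0.306 eV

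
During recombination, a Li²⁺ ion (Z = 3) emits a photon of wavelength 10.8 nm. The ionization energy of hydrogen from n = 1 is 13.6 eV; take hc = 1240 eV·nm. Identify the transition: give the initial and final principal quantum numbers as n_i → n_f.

The photon energy is ΔE = hc/λ = 1240 / 10.8 = 114.8 eV.
With Z = 3, ΔE = 122.4 × (1/n_f² − 1/n_i²), so 1/n_f² − 1/n_i² = 0.9380.
Trying n_f = 1 gives 1/n_i² = 0.06197, i.e. n_i ≈ 4; this pair matches.

n_i = 4, n_f = 1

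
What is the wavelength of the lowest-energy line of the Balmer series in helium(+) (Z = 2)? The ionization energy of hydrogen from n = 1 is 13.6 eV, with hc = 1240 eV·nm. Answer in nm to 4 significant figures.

164.1 nm

The Balmer series terminates on n_f = 2; the first line has n_i = 2+1 = 3.
ΔE = 54.40 × (1/2² − 1/3²) = 7.556 eV.
λ = 1240 / 7.556 = 164.1 nm.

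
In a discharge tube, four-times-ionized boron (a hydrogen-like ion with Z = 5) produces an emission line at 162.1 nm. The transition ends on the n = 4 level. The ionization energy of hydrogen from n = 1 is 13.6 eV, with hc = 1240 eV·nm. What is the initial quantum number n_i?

The photon energy is ΔE = hc/λ = 1240 / 162.1 = 7.650 eV.
With Z = 5, ΔE = 340.0 × (1/n_f² − 1/n_i²), so 1/n_f² − 1/n_i² = 0.02250.
With n_f = 4: 1/n_i² = 1/16 − 0.02250 = 0.04000, so n_i ≈ 5.00.

n_i = 5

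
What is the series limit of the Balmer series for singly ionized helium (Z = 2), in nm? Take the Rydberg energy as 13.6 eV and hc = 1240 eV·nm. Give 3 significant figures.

The Balmer series has lower level n_f = 2; the series limit corresponds to n_i → ∞.
ΔE_max = 13.6 × 4 / 2² = 13.60 eV.
λ_min = 1240 / 13.60 = 91.2 nm.

91.2 nm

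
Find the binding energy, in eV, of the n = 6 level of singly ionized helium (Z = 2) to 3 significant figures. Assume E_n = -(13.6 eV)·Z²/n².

E_n = −13.6 Z²/n² = −54.40/n² eV for Z = 2.
E_6 = −54.40/36 = −1.51 eV, so ionization (to E = 0) requires 1.51 eV.

1.51 eV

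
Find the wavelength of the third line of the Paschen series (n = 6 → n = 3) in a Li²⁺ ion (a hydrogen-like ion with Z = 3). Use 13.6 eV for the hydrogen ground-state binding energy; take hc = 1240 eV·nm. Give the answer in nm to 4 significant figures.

The Paschen series terminates on n_f = 3; the third line has n_i = 3+3 = 6.
ΔE = 122.4 × (1/3² − 1/6²) = 10.20 eV.
λ = 1240 / 10.20 = 121.6 nm.

121.6 nm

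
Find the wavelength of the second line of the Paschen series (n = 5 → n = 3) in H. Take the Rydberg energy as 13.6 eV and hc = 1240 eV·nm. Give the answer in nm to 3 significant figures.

The Paschen series terminates on n_f = 3; the second line has n_i = 3+2 = 5.
ΔE = 13.60 × (1/3² − 1/5²) = 0.9671 eV.
λ = 1240 / 0.9671 = 1280 nm.

1280 nm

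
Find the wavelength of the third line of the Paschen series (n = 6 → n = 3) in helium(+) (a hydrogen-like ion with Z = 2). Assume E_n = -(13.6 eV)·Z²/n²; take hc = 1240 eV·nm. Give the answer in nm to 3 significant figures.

The Paschen series terminates on n_f = 3; the third line has n_i = 3+3 = 6.
ΔE = 54.40 × (1/3² − 1/6²) = 4.533 eV.
λ = 1240 / 4.533 = 274 nm.

274 nm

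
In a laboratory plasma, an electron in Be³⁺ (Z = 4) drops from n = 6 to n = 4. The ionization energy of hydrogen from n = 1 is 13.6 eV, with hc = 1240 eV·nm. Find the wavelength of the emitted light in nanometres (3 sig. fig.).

164 nm

For Z = 4 the level energies scale as Z², so the effective Rydberg energy is 13.6 × 16 = 217.6 eV.
ΔE = 217.6 × (1/4² − 1/6²) = 217.6 × 0.03472 = 7.556 eV.
λ = hc/ΔE = 1240 / 7.556 = 164 nm.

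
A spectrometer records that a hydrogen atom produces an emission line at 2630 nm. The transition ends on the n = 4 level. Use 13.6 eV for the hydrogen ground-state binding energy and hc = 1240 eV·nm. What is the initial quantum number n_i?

n_i = 6

The photon energy is ΔE = hc/λ = 1240 / 2630 = 0.4715 eV.
With Z = 1, ΔE = 13.60 × (1/n_f² − 1/n_i²), so 1/n_f² − 1/n_i² = 0.03467.
With n_f = 4: 1/n_i² = 1/16 − 0.03467 = 0.02783, so n_i ≈ 5.99.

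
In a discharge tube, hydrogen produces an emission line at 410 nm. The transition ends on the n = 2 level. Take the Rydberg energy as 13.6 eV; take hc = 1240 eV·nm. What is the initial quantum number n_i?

n_i = 6

The photon energy is ΔE = hc/λ = 1240 / 410 = 3.024 eV.
With Z = 1, ΔE = 13.60 × (1/n_f² − 1/n_i²), so 1/n_f² − 1/n_i² = 0.2224.
With n_f = 2: 1/n_i² = 1/4 − 0.2224 = 0.02762, so n_i ≈ 6.02.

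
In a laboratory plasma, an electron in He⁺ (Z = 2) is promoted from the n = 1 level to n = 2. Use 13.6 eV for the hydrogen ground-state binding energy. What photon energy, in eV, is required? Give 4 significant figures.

40.80 eV

The Bohr energies scale as Z², so for Z = 2: E_n = −54.40/n² eV.
E_2 = −54.40/4 = −13.60 eV and E_1 = −54.40/1 = −54.40 eV.
The photon energy is |E_2 − E_1| = 40.80 eV.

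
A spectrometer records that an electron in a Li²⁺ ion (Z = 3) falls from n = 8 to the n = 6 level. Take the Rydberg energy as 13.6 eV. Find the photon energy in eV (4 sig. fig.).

The Bohr energies scale as Z², so for Z = 3: E_n = −122.4/n² eV.
E_8 = −122.4/64 = −1.913 eV and E_6 = −122.4/36 = −3.400 eV.
The photon energy is |E_8 − E_6| = 1.488 eV.

1.488 eV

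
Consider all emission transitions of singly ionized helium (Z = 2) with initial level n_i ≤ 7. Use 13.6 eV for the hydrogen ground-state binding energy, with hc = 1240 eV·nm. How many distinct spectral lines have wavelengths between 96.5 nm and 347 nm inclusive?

8

Enumerate all n_i → n_f pairs with 1 ≤ n_f < n_i ≤ 7 and compute λ = 1240 / [13.6·4·(1/n_f² − 1/n_i²)].
Lines falling in [96.5, 347] nm: 7→2 (99.28 nm), 6→2 (102.6 nm), 5→2 (108.5 nm), 4→2 (121.6 nm), 3→2 (164.1 nm), 7→3 (251.3 nm), 6→3 (273.5 nm), 5→3 (320.5 nm).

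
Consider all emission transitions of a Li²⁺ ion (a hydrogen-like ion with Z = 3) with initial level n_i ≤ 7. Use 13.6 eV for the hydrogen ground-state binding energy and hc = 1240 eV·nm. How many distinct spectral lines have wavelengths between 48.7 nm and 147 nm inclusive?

5

Enumerate all n_i → n_f pairs with 1 ≤ n_f < n_i ≤ 7 and compute λ = 1240 / [13.6·9·(1/n_f² − 1/n_i²)].
Lines falling in [48.7, 147] nm: 4→2 (54.03 nm), 3→2 (72.94 nm), 7→3 (111.7 nm), 6→3 (121.6 nm), 5→3 (142.5 nm).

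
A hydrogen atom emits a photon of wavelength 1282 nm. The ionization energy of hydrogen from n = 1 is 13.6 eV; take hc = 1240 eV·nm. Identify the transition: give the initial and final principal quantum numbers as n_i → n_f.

The photon energy is ΔE = hc/λ = 1240 / 1282 = 0.9672 eV.
With Z = 1, ΔE = 13.60 × (1/n_f² − 1/n_i²), so 1/n_f² − 1/n_i² = 0.07112.
Trying n_f = 3 gives 1/n_i² = 0.03999, i.e. n_i ≈ 5; this pair matches.

n_i = 5, n_f = 3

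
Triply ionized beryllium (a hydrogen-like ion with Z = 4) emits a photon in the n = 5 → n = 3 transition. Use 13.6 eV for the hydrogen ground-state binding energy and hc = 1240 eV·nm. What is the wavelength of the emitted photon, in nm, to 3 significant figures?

For Z = 4 the level energies scale as Z², so the effective Rydberg energy is 13.6 × 16 = 217.6 eV.
ΔE = 217.6 × (1/3² − 1/5²) = 217.6 × 0.07111 = 15.47 eV.
λ = hc/ΔE = 1240 / 15.47 = 80.1 nm.

80.1 nm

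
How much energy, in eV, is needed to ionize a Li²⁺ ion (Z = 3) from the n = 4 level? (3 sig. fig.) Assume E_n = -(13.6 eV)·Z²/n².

7.65 eV

E_n = −13.6 Z²/n² = −122.4/n² eV for Z = 3.
E_4 = −122.4/16 = −7.65 eV, so ionization (to E = 0) requires 7.65 eV.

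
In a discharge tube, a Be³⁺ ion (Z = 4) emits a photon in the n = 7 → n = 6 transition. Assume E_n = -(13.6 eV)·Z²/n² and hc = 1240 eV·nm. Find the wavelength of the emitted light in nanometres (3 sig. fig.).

773 nm

For Z = 4 the level energies scale as Z², so the effective Rydberg energy is 13.6 × 16 = 217.6 eV.
ΔE = 217.6 × (1/6² − 1/7²) = 217.6 × 0.007370 = 1.604 eV.
λ = hc/ΔE = 1240 / 1.604 = 773 nm.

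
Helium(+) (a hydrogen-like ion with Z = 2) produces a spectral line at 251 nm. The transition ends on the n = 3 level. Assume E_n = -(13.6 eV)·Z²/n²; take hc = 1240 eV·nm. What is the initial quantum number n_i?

n_i = 7

The photon energy is ΔE = hc/λ = 1240 / 251 = 4.940 eV.
With Z = 2, ΔE = 54.40 × (1/n_f² − 1/n_i²), so 1/n_f² − 1/n_i² = 0.09081.
With n_f = 3: 1/n_i² = 1/9 − 0.09081 = 0.02030, so n_i ≈ 7.02.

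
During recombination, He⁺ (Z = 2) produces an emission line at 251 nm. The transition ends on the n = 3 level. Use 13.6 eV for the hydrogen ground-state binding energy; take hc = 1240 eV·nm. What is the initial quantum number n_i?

The photon energy is ΔE = hc/λ = 1240 / 251 = 4.940 eV.
With Z = 2, ΔE = 54.40 × (1/n_f² − 1/n_i²), so 1/n_f² − 1/n_i² = 0.09081.
With n_f = 3: 1/n_i² = 1/9 − 0.09081 = 0.02030, so n_i ≈ 7.02.

n_i = 7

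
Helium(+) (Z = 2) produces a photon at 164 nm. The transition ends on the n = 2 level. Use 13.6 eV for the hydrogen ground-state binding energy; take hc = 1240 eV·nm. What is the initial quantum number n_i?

n_i = 3

The photon energy is ΔE = hc/λ = 1240 / 164 = 7.561 eV.
With Z = 2, ΔE = 54.40 × (1/n_f² − 1/n_i²), so 1/n_f² − 1/n_i² = 0.1390.
With n_f = 2: 1/n_i² = 1/4 − 0.1390 = 0.1110, so n_i ≈ 3.00.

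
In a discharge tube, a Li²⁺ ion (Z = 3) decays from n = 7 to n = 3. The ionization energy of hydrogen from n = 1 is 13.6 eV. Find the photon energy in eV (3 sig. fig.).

11.1 eV

The Bohr energies scale as Z², so for Z = 3: E_n = −122.4/n² eV.
E_7 = −122.4/49 = −2.498 eV and E_3 = −122.4/9 = −13.60 eV.
The photon energy is |E_7 − E_3| = 11.1 eV.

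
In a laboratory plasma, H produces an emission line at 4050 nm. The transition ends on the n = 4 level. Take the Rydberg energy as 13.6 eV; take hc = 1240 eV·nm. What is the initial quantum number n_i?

The photon energy is ΔE = hc/λ = 1240 / 4050 = 0.3062 eV.
With Z = 1, ΔE = 13.60 × (1/n_f² − 1/n_i²), so 1/n_f² − 1/n_i² = 0.02251.
With n_f = 4: 1/n_i² = 1/16 − 0.02251 = 0.03999, so n_i ≈ 5.00.

n_i = 5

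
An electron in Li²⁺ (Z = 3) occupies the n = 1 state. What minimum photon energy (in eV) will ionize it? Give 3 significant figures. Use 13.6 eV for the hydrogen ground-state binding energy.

E_n = −13.6 Z²/n² = −122.4/n² eV for Z = 3.
E_1 = −122.4/1 = −122 eV, so ionization (to E = 0) requires 122 eV.

122 eV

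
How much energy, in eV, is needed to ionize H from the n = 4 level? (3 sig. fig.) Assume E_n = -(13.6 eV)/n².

0.850 eV

E_4 = −13.60/16 = −0.850 eV, so ionization (to E = 0) requires 0.850 eV.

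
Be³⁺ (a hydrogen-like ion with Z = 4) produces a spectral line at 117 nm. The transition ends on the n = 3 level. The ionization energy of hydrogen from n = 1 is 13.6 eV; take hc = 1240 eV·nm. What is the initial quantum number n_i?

The photon energy is ΔE = hc/λ = 1240 / 117 = 10.60 eV.
With Z = 4, ΔE = 217.6 × (1/n_f² − 1/n_i²), so 1/n_f² − 1/n_i² = 0.04871.
With n_f = 3: 1/n_i² = 1/9 − 0.04871 = 0.06241, so n_i ≈ 4.00.

n_i = 4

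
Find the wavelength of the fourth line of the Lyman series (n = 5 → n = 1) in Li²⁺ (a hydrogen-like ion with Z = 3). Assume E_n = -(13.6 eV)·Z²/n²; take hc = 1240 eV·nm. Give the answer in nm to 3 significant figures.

The Lyman series terminates on n_f = 1; the fourth line has n_i = 1+4 = 5.
ΔE = 122.4 × (1/1² − 1/5²) = 117.5 eV.
λ = 1240 / 117.5 = 10.6 nm.

10.6 nm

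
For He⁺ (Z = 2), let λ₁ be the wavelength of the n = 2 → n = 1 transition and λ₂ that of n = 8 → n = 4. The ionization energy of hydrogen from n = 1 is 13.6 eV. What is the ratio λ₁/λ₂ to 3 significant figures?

0.0625

λ ∝ 1/ΔE ∝ 1/(1/n_f² − 1/n_i²), and the Z² and hc factors cancel in the ratio.
λ₁/λ₂ = (1/4² − 1/8²)/(1/1² − 1/2²) = 0.04688/0.7500 = 0.0625.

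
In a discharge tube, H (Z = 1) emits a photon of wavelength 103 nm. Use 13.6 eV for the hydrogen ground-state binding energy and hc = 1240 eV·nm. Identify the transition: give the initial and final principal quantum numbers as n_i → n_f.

The photon energy is ΔE = hc/λ = 1240 / 103 = 12.04 eV.
With Z = 1, ΔE = 13.60 × (1/n_f² − 1/n_i²), so 1/n_f² − 1/n_i² = 0.8852.
Trying n_f = 1 gives 1/n_i² = 0.1148, i.e. n_i ≈ 3; this pair matches.

n_i = 3, n_f = 1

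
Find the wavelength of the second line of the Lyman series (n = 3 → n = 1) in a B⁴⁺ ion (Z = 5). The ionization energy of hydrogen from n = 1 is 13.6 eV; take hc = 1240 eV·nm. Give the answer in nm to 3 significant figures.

4.10 nm

The Lyman series terminates on n_f = 1; the second line has n_i = 1+2 = 3.
ΔE = 340.0 × (1/1² − 1/3²) = 302.2 eV.
λ = 1240 / 302.2 = 4.10 nm.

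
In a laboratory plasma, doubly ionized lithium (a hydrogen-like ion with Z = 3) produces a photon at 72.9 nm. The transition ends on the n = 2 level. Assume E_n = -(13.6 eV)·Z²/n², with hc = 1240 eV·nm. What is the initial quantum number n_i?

n_i = 3

The photon energy is ΔE = hc/λ = 1240 / 72.9 = 17.01 eV.
With Z = 3, ΔE = 122.4 × (1/n_f² − 1/n_i²), so 1/n_f² − 1/n_i² = 0.1390.
With n_f = 2: 1/n_i² = 1/4 − 0.1390 = 0.1110, so n_i ≈ 3.00.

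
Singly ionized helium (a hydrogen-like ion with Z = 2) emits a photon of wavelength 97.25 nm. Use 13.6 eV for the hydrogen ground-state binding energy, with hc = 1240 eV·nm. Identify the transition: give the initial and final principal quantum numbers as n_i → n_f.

The photon energy is ΔE = hc/λ = 1240 / 97.25 = 12.75 eV.
With Z = 2, ΔE = 54.40 × (1/n_f² − 1/n_i²), so 1/n_f² − 1/n_i² = 0.2344.
Trying n_f = 2 gives 1/n_i² = 0.01561, i.e. n_i ≈ 8; this pair matches.

n_i = 8, n_f = 2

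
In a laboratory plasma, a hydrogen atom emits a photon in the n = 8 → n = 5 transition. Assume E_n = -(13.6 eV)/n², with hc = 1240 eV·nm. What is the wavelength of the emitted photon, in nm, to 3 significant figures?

3740 nm

ΔE = 13.60 × (1/5² − 1/8²) = 13.60 × 0.02438 = 0.3315 eV.
λ = hc/ΔE = 1240 / 0.3315 = 3740 nm.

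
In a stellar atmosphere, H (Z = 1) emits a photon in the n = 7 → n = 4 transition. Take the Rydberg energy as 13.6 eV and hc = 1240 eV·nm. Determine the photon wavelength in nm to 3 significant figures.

2170 nm

ΔE = 13.60 × (1/4² − 1/7²) = 13.60 × 0.04209 = 0.5724 eV.
λ = hc/ΔE = 1240 / 0.5724 = 2170 nm.
This line belongs to the Brackett series.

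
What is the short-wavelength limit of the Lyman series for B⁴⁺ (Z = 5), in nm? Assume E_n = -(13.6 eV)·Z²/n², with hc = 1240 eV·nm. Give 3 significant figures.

3.65 nm

The Lyman series has lower level n_f = 1; the series limit corresponds to n_i → ∞.
ΔE_max = 13.6 × 25 / 1² = 340.0 eV.
λ_min = 1240 / 340.0 = 3.65 nm.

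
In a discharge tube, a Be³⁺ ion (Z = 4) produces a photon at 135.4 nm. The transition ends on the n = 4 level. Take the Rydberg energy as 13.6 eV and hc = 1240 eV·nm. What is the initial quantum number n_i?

The photon energy is ΔE = hc/λ = 1240 / 135.4 = 9.158 eV.
With Z = 4, ΔE = 217.6 × (1/n_f² − 1/n_i²), so 1/n_f² − 1/n_i² = 0.04209.
With n_f = 4: 1/n_i² = 1/16 − 0.04209 = 0.02041, so n_i ≈ 7.00.

n_i = 7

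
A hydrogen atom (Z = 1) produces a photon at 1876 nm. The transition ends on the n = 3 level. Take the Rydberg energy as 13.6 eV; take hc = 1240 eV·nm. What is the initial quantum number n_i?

n_i = 4

The photon energy is ΔE = hc/λ = 1240 / 1876 = 0.6610 eV.
With Z = 1, ΔE = 13.60 × (1/n_f² − 1/n_i²), so 1/n_f² − 1/n_i² = 0.04860.
With n_f = 3: 1/n_i² = 1/9 − 0.04860 = 0.06251, so n_i ≈ 4.00.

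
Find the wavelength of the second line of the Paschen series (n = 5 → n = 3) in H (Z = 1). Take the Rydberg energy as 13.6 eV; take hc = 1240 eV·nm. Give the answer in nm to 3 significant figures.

1280 nm

The Paschen series terminates on n_f = 3; the second line has n_i = 3+2 = 5.
ΔE = 13.60 × (1/3² − 1/5²) = 0.9671 eV.
λ = 1240 / 0.9671 = 1280 nm.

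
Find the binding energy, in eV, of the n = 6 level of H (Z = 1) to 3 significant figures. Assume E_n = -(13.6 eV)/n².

0.378 eV

E_6 = −13.60/36 = −0.378 eV, so ionization (to E = 0) requires 0.378 eV.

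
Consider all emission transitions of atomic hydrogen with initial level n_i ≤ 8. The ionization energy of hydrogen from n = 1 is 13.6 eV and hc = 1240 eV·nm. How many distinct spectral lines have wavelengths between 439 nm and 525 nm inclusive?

1

Enumerate all n_i → n_f pairs with 1 ≤ n_f < n_i ≤ 8 and compute λ = 1240 / [13.6·1·(1/n_f² − 1/n_i²)].
Lines falling in [439, 525] nm: 4→2 (486.3 nm).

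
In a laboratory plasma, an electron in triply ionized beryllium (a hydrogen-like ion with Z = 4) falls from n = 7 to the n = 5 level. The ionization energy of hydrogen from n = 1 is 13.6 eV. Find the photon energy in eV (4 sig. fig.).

4.263 eV

The Bohr energies scale as Z², so for Z = 4: E_n = −217.6/n² eV.
E_7 = −217.6/49 = −4.441 eV and E_5 = −217.6/25 = −8.704 eV.
The photon energy is |E_7 − E_5| = 4.263 eV.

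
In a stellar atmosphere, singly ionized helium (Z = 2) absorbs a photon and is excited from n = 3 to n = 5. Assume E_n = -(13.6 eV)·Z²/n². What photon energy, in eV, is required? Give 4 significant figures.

The Bohr energies scale as Z², so for Z = 2: E_n = −54.40/n² eV.
E_5 = −54.40/25 = −2.176 eV and E_3 = −54.40/9 = −6.044 eV.
The photon energy is |E_5 − E_3| = 3.868 eV.

3.868 eV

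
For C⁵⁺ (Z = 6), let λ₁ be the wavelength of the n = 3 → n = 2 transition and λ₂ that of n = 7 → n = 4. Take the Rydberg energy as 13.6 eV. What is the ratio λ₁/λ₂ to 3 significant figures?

λ ∝ 1/ΔE ∝ 1/(1/n_f² − 1/n_i²), and the Z² and hc factors cancel in the ratio.
λ₁/λ₂ = (1/4² − 1/7²)/(1/2² − 1/3²) = 0.04209/0.1389 = 0.303.

0.303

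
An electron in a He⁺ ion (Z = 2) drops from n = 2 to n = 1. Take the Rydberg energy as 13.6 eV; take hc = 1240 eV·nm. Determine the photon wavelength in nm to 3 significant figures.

For Z = 2 the level energies scale as Z², so the effective Rydberg energy is 13.6 × 4 = 54.40 eV.
ΔE = 54.40 × (1/1² − 1/2²) = 54.40 × 0.7500 = 40.80 eV.
λ = hc/ΔE = 1240 / 40.80 = 30.4 nm.

30.4 nm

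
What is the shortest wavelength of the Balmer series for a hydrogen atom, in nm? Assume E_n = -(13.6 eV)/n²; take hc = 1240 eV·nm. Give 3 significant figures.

The Balmer series has lower level n_f = 2; the series limit corresponds to n_i → ∞.
ΔE_max = 13.6 × 1 / 2² = 3.400 eV.
λ_min = 1240 / 3.400 = 365 nm.

365 nm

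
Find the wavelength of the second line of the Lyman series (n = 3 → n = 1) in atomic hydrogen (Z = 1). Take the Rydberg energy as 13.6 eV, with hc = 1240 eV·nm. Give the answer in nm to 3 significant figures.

The Lyman series terminates on n_f = 1; the second line has n_i = 1+2 = 3.
ΔE = 13.60 × (1/1² − 1/3²) = 12.09 eV.
λ = 1240 / 12.09 = 103 nm.

103 nm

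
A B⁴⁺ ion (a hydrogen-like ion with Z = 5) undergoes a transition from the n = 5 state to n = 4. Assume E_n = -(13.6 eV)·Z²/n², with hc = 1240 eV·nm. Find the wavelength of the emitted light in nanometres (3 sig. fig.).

162 nm

For Z = 5 the level energies scale as Z², so the effective Rydberg energy is 13.6 × 25 = 340.0 eV.
ΔE = 340.0 × (1/4² − 1/5²) = 340.0 × 0.02250 = 7.650 eV.
λ = hc/ΔE = 1240 / 7.650 = 162 nm.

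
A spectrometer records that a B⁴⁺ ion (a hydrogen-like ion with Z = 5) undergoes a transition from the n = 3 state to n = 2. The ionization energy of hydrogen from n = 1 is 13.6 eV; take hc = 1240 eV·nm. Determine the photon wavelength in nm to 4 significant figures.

For Z = 5 the level energies scale as Z², so the effective Rydberg energy is 13.6 × 25 = 340.0 eV.
ΔE = 340.0 × (1/2² − 1/3²) = 340.0 × 0.1389 = 47.22 eV.
λ = hc/ΔE = 1240 / 47.22 = 26.26 nm.

26.26 nm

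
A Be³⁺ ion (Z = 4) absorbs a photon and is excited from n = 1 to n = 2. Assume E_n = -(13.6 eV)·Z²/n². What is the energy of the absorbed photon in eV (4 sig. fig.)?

163.2 eV

The Bohr energies scale as Z², so for Z = 4: E_n = −217.6/n² eV.
E_2 = −217.6/4 = −54.40 eV and E_1 = −217.6/1 = −217.6 eV.
The photon energy is |E_2 − E_1| = 163.2 eV.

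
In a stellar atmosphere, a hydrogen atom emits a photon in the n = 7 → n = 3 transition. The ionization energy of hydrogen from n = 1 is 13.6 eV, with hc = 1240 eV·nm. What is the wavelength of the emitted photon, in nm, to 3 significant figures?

ΔE = 13.60 × (1/3² − 1/7²) = 13.60 × 0.09070 = 1.234 eV.
λ = hc/ΔE = 1240 / 1.234 = 1010 nm.
This line belongs to the Paschen series.

1010 nm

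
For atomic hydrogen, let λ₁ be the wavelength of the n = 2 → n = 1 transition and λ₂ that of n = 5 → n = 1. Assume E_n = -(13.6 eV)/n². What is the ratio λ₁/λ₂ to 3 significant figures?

1.28

λ ∝ 1/ΔE ∝ 1/(1/n_f² − 1/n_i²), and the Z² and hc factors cancel in the ratio.
λ₁/λ₂ = (1/1² − 1/5²)/(1/1² − 1/2²) = 0.9600/0.7500 = 1.28.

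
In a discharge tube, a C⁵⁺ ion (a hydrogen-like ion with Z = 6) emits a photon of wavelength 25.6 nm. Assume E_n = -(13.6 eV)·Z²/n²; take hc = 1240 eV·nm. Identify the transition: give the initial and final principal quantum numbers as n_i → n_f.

The photon energy is ΔE = hc/λ = 1240 / 25.6 = 48.44 eV.
With Z = 6, ΔE = 489.6 × (1/n_f² − 1/n_i²), so 1/n_f² − 1/n_i² = 0.09893.
Trying n_f = 3 gives 1/n_i² = 0.01218, i.e. n_i ≈ 9; this pair matches.

n_i = 9, n_f = 3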